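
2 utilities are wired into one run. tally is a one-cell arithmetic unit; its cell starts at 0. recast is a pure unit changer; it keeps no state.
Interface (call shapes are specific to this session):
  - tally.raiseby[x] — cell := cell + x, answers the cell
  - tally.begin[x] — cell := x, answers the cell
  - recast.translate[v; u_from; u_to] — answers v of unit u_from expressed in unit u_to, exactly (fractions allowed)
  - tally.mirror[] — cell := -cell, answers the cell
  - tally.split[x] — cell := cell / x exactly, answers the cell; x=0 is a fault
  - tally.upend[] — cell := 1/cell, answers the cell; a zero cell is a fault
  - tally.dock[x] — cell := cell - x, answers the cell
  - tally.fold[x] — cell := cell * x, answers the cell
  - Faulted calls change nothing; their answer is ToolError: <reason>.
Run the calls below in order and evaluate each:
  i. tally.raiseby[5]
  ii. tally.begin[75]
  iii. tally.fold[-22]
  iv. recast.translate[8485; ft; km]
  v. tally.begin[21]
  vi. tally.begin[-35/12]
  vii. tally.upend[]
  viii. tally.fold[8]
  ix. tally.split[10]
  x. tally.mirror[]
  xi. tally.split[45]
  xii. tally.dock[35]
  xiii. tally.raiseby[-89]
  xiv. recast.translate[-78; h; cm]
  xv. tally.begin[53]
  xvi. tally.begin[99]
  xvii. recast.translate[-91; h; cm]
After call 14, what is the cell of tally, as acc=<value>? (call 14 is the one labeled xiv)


Now I run raiseby passing 5, and see 5.
Next I call begin passing 75, giving 75.
Using fold passing -22, and see -1650.
Now I run translate passing 8485, ft, km, and get 646557/250000.
I invoke begin passing 21, — result: 21.
I call begin passing -35/12, and get -35/12.
I use upend, and see -12/35.
I use fold passing 8, and see -96/35.
Calling split passing 10, and observe -48/175.
I try mirror: 48/175.
I invoke split passing 45, and observe 16/2625.
I invoke dock passing 35, which returns -91859/2625.
Using raiseby passing -89, — result: -325484/2625.
I invoke translate passing -78, h, cm, which returns ToolError: incompatible units.
I use begin passing 53, and observe 53.
Now I run begin passing 99, yielding 99.
I call translate passing -91, h, cm, → ToolError: incompatible units.

Answer: acc=-325484/2625


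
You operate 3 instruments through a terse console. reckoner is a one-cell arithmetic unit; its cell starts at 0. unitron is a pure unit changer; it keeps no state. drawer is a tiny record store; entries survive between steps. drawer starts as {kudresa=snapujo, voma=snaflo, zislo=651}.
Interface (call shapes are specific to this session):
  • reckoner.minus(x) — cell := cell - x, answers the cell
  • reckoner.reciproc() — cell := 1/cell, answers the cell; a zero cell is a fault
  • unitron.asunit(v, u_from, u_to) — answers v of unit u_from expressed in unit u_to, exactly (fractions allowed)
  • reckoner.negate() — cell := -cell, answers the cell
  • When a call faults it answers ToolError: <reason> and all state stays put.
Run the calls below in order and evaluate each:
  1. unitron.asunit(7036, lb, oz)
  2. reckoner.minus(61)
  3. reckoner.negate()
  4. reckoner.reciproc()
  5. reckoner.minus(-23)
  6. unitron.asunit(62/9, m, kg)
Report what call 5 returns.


[in] asunit v=7036 u_from=lb u_to=oz
= 112576
[in] minus x=61
= -61
[in] negate
= 61
[in] reciproc
= 1/61
[in] minus x=-23
= 1404/61
[in] asunit v=62/9 u_from=m u_to=kg
= ToolError: incompatible units

Answer: 1404/61


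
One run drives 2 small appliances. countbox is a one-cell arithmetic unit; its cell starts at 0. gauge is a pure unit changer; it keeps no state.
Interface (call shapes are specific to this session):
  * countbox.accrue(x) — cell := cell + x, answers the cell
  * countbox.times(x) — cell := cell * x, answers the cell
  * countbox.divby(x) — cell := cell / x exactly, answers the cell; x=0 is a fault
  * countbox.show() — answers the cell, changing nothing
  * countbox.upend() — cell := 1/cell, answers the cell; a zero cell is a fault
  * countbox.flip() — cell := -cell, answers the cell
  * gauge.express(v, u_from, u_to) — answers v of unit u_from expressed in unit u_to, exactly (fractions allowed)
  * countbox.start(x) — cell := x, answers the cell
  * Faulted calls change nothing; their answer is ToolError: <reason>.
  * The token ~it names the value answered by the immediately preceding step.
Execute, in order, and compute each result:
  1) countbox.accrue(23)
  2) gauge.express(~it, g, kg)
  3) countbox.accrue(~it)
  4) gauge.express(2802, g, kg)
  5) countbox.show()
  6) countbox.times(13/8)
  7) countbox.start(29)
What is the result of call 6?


Answer: 299299/8000

Derivation:
==> countbox.accrue(x=23)
<== 23
==> gauge.express(v=~it, u_from=g, u_to=kg)
<== 23/1000
==> countbox.accrue(x=~it)
<== 23023/1000
==> gauge.express(v=2802, u_from=g, u_to=kg)
<== 1401/500
==> countbox.show()
<== 23023/1000
==> countbox.times(x=13/8)
<== 299299/8000
==> countbox.start(x=29)
<== 29


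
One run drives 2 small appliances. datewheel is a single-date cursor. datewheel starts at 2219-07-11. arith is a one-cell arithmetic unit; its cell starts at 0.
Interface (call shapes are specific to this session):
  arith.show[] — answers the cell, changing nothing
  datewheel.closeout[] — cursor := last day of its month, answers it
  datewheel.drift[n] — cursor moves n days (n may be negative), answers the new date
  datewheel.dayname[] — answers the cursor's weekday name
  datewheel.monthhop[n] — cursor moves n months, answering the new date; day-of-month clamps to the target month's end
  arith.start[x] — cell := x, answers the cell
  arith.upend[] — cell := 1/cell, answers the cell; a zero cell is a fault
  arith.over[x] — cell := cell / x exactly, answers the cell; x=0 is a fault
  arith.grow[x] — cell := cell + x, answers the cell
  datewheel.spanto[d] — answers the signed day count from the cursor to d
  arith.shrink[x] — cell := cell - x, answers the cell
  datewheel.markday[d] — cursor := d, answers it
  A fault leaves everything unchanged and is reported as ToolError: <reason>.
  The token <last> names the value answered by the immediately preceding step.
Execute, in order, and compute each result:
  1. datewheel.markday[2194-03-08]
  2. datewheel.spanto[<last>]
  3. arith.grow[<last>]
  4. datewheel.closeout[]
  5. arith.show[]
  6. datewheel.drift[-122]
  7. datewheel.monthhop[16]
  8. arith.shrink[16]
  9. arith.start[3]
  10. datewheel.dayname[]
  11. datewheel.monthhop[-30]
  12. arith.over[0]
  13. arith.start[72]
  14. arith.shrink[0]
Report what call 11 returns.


>> datewheel.markday(d→2194-03-08)
<< 2194-03-08
>> datewheel.spanto(d→<last>)
<< 0
>> arith.grow(x→<last>)
<< 0
>> datewheel.closeout()
<< 2194-03-31
>> arith.show()
<< 0
>> datewheel.drift(n→-122)
<< 2193-11-29
>> datewheel.monthhop(n→16)
<< 2195-03-29
>> arith.shrink(x→16)
<< -16
>> arith.start(x→3)
<< 3
>> datewheel.dayname()
<< Sunday
>> datewheel.monthhop(n→-30)
<< 2192-09-29
>> arith.over(x→0)
<< ToolError: division by zero
>> arith.start(x→72)
<< 72
>> arith.shrink(x→0)
<< 72

Answer: 2192-09-29


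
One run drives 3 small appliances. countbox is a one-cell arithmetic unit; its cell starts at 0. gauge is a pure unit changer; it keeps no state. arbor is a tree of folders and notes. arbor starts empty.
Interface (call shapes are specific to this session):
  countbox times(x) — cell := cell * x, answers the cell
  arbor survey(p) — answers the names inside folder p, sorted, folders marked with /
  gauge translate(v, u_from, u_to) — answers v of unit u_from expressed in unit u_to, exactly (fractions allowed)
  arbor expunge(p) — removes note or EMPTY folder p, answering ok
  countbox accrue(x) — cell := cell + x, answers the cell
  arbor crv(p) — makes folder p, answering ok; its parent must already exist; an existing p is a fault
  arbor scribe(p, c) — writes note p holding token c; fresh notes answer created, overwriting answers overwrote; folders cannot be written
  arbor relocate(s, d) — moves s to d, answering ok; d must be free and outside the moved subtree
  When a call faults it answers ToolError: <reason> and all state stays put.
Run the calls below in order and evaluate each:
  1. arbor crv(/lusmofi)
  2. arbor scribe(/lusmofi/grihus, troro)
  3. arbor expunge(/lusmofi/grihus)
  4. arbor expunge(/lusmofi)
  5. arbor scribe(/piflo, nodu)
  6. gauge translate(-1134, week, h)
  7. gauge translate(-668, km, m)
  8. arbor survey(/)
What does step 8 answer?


Answer: [piflo]

Derivation:
Then arbor crv using p=/lusmofi, yielding ok.
I try arbor scribe using p=/lusmofi/grihus, c=troro, giving created.
Using arbor expunge using p=/lusmofi/grihus: ok.
Calling arbor expunge using p=/lusmofi, giving ok.
Calling arbor scribe using p=/piflo, c=nodu, yielding created.
Then gauge translate using v=-1134, u_from=week, u_to=h: -190512.
Then gauge translate using v=-668, u_from=km, u_to=m, which returns -668000.
Invoking arbor survey using p=/, which returns [piflo].


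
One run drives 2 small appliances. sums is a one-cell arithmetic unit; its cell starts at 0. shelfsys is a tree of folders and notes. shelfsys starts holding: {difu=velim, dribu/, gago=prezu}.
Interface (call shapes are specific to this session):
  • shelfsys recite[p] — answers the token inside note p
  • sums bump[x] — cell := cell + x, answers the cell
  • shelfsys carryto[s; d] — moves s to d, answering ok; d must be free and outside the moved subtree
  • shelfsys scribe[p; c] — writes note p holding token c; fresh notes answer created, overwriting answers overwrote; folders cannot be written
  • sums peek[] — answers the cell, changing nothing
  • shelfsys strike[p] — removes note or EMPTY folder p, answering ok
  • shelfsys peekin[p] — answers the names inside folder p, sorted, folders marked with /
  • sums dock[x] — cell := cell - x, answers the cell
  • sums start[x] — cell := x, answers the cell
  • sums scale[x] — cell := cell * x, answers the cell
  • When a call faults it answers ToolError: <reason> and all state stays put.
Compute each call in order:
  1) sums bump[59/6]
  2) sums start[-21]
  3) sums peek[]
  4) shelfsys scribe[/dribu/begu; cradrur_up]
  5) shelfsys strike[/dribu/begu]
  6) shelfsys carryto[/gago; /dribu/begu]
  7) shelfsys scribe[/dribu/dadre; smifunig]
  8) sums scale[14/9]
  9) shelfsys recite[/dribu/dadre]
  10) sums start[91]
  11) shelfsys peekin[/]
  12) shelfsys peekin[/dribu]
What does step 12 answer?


Answer: [begu, dadre]

Derivation:
Act: sums bump[x=59/6]
Obs: 59/6
Act: sums start[x=-21]
Obs: -21
Act: sums peek[]
Obs: -21
Act: shelfsys scribe[p=/dribu/begu; c=cradrur_up]
Obs: created
Act: shelfsys strike[p=/dribu/begu]
Obs: ok
Act: shelfsys carryto[s=/gago; d=/dribu/begu]
Obs: ok
Act: shelfsys scribe[p=/dribu/dadre; c=smifunig]
Obs: created
Act: sums scale[x=14/9]
Obs: -98/3
Act: shelfsys recite[p=/dribu/dadre]
Obs: smifunig
Act: sums start[x=91]
Obs: 91
Act: shelfsys peekin[p=/]
Obs: [difu, dribu/]
Act: shelfsys peekin[p=/dribu]
Obs: [begu, dadre]


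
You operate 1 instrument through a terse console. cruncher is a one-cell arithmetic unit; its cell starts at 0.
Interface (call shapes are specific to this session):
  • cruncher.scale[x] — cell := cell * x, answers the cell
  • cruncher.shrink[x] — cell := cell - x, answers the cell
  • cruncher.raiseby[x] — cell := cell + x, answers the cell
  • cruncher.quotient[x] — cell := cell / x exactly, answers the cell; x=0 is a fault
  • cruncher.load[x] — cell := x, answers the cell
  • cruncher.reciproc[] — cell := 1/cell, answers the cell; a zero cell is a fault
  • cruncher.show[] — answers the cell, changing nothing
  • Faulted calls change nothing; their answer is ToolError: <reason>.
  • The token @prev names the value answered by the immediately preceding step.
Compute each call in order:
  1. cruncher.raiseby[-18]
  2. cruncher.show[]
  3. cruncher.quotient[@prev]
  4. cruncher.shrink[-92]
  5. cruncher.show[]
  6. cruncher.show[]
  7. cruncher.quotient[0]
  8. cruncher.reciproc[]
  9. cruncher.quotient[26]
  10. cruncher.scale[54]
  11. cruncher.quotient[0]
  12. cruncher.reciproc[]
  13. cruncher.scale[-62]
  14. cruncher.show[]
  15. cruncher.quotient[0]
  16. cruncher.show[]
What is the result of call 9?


Answer: 1/2418

Derivation:
-> cruncher.raiseby(x='-18')
<- -18
-> cruncher.show()
<- -18
-> cruncher.quotient(x='@prev')
<- 1
-> cruncher.shrink(x='-92')
<- 93
-> cruncher.show()
<- 93
-> cruncher.show()
<- 93
-> cruncher.quotient(x='0')
<- ToolError: division by zero
-> cruncher.reciproc()
<- 1/93
-> cruncher.quotient(x='26')
<- 1/2418
-> cruncher.scale(x='54')
<- 9/403
-> cruncher.quotient(x='0')
<- ToolError: division by zero
-> cruncher.reciproc()
<- 403/9
-> cruncher.scale(x='-62')
<- -24986/9
-> cruncher.show()
<- -24986/9
-> cruncher.quotient(x='0')
<- ToolError: division by zero
-> cruncher.show()
<- -24986/9


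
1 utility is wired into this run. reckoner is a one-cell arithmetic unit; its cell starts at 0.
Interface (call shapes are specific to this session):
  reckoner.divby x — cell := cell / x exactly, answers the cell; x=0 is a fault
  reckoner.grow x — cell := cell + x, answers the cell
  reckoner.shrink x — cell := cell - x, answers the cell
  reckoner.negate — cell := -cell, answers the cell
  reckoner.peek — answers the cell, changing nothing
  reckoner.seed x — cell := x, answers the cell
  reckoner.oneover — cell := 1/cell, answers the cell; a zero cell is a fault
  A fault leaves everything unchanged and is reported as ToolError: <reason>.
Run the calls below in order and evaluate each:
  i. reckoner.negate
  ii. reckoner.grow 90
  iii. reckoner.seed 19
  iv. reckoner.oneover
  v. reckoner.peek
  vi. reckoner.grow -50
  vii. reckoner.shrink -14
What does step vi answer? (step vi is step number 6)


Answer: -949/19

Derivation:
>>> negate
  0
>>> grow 90
  90
>>> seed 19
  19
>>> oneover
  1/19
>>> peek
  1/19
>>> grow -50
  -949/19
>>> shrink -14
  -683/19


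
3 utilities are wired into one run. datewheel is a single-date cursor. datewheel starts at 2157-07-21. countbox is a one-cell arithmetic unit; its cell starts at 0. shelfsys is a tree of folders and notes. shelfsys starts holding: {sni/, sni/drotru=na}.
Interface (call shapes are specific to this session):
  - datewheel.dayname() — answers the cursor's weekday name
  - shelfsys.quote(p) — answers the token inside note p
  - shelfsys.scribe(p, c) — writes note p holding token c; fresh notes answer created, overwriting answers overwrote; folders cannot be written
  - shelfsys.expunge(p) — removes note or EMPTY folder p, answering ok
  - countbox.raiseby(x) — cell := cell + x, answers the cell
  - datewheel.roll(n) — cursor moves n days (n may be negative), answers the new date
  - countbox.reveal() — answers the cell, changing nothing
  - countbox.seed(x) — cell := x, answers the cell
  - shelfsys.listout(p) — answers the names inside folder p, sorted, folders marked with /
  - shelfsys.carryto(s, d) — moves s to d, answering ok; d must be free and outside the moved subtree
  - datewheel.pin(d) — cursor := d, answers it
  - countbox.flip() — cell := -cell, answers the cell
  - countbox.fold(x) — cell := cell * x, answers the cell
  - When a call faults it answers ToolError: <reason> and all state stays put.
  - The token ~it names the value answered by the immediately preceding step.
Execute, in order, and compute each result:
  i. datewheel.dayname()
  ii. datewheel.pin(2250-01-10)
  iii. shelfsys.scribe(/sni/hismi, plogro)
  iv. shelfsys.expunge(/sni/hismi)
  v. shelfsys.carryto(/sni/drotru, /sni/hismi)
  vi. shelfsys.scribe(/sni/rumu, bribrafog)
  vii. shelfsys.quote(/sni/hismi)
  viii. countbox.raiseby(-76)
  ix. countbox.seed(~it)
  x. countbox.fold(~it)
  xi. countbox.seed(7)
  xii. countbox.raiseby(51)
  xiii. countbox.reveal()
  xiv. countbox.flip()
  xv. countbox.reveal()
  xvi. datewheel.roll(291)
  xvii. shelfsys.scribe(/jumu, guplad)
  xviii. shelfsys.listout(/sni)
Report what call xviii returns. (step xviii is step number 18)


→ datewheel.dayname()
← Thursday
→ datewheel.pin(d=2250-01-10)
← 2250-01-10
→ shelfsys.scribe(p=/sni/hismi, c=plogro)
← created
→ shelfsys.expunge(p=/sni/hismi)
← ok
→ shelfsys.carryto(s=/sni/drotru, d=/sni/hismi)
← ok
→ shelfsys.scribe(p=/sni/rumu, c=bribrafog)
← created
→ shelfsys.quote(p=/sni/hismi)
← na
→ countbox.raiseby(x=-76)
← -76
→ countbox.seed(x=~it)
← -76
→ countbox.fold(x=~it)
← 5776
→ countbox.seed(x=7)
← 7
→ countbox.raiseby(x=51)
← 58
→ countbox.reveal()
← 58
→ countbox.flip()
← -58
→ countbox.reveal()
← -58
→ datewheel.roll(n=291)
← 2250-10-28
→ shelfsys.scribe(p=/jumu, c=guplad)
← created
→ shelfsys.listout(p=/sni)
← [hismi, rumu]

Answer: [hismi, rumu]


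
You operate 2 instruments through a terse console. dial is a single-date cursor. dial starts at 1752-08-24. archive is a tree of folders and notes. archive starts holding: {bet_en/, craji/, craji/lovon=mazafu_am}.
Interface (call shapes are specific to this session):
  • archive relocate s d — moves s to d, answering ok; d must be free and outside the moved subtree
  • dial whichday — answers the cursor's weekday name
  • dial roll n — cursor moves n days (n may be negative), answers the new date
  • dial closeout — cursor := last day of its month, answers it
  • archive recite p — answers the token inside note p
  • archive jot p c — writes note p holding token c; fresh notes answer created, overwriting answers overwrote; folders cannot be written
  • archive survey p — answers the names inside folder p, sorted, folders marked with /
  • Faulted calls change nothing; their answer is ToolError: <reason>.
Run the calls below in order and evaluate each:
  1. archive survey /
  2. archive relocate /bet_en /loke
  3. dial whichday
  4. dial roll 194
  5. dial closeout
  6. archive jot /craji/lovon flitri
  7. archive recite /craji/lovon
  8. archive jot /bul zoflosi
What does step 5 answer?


Answer: 1753-03-31

Derivation:
I invoke archive survey on p→/, and see [bet_en/, craji/].
Then archive relocate on s→/bet_en, d→/loke: ok.
Using dial whichday, which returns Thursday.
Invoking dial roll on n→194: 1753-03-06.
I invoke dial closeout, and see 1753-03-31.
Using archive jot on p→/craji/lovon, c→flitri, → overwrote.
Invoking archive recite on p→/craji/lovon, giving flitri.
I run archive jot on p→/bul, c→zoflosi, and observe created.


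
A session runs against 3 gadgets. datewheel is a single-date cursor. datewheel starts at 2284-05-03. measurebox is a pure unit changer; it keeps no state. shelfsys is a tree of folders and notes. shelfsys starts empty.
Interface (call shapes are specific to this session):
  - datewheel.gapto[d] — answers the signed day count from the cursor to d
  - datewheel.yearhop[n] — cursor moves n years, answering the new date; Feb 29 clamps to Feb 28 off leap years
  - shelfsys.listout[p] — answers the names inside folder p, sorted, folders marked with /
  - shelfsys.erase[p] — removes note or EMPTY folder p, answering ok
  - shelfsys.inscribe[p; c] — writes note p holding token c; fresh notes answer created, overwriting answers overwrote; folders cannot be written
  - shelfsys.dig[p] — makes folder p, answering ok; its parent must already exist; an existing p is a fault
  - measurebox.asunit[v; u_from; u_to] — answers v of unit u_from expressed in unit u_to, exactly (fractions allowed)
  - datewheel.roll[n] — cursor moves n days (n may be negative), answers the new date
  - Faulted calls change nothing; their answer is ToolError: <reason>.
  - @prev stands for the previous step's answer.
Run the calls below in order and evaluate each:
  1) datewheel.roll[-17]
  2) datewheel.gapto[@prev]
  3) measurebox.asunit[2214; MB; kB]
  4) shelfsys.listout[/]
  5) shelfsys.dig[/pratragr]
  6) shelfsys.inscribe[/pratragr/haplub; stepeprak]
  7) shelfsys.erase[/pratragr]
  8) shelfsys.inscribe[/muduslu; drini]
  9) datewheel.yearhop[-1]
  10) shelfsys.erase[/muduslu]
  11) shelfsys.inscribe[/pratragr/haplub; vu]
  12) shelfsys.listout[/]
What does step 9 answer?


Answer: 2283-04-16

Derivation:
// 1. datewheel.roll(n→-17) == 2284-04-16
// 2. datewheel.gapto(d→@prev) == 0
// 3. measurebox.asunit(v→2214, u_from→MB, u_to→kB) == 2214000
// 4. shelfsys.listout(p→/) == []
// 5. shelfsys.dig(p→/pratragr) == ok
// 6. shelfsys.inscribe(p→/pratragr/haplub, c→stepeprak) == created
// 7. shelfsys.erase(p→/pratragr) == ToolError: not empty
// 8. shelfsys.inscribe(p→/muduslu, c→drini) == created
// 9. datewheel.yearhop(n→-1) == 2283-04-16
// 10. shelfsys.erase(p→/muduslu) == ok
// 11. shelfsys.inscribe(p→/pratragr/haplub, c→vu) == overwrote
// 12. shelfsys.listout(p→/) == [pratragr/]


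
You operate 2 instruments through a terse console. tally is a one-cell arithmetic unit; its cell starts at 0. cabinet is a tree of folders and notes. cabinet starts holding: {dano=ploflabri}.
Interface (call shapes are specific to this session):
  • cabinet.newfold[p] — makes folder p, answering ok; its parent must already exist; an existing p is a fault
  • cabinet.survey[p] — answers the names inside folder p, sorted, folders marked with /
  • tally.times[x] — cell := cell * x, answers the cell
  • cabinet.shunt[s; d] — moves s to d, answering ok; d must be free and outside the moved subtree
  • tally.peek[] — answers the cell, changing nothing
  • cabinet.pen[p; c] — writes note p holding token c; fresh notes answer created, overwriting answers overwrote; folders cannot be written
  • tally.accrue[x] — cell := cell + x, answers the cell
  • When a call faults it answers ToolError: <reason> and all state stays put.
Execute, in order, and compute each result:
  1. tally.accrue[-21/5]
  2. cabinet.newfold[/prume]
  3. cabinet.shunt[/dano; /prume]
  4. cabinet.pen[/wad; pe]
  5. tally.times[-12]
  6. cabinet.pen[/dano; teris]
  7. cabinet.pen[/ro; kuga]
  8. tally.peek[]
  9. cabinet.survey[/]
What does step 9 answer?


Answer: [dano, prume/, ro, wad]

Derivation:
>>> accrue x='-21/5'
[out] -21/5
>>> newfold p='/prume'
[out] ok
>>> shunt s='/dano' d='/prume'
[out] ToolError: exists
>>> pen p='/wad' c='pe'
[out] created
>>> times x='-12'
[out] 252/5
>>> pen p='/dano' c='teris'
[out] overwrote
>>> pen p='/ro' c='kuga'
[out] created
>>> peek
[out] 252/5
>>> survey p='/'
[out] [dano, prume/, ro, wad]


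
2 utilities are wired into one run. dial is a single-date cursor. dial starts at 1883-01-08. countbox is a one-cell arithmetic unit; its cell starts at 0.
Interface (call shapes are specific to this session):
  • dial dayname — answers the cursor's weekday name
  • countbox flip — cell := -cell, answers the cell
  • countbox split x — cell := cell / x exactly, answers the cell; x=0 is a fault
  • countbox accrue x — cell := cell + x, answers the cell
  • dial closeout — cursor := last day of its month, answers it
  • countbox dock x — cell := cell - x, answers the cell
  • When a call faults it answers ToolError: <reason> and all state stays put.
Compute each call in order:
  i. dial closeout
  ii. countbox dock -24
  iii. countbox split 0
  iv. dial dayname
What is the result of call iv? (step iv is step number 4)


Answer: Wednesday

Derivation:
>> dial closeout()
<< 1883-01-31
>> countbox dock(x: -24)
<< 24
>> countbox split(x: 0)
<< ToolError: division by zero
>> dial dayname()
<< Wednesday


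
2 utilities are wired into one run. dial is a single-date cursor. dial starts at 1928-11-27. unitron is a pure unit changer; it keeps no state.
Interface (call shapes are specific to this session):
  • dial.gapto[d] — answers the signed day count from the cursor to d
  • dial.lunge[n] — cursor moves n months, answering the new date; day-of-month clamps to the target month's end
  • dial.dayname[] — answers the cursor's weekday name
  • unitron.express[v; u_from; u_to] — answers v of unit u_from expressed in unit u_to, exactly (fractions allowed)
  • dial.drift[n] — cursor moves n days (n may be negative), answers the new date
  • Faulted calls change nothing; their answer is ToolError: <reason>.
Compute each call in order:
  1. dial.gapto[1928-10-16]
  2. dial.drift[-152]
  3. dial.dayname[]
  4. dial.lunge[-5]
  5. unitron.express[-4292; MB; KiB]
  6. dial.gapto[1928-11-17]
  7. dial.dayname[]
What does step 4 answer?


Answer: 1928-01-28

Derivation:
# gapto(d='1928-10-16') : -42
# drift(n='-152') : 1928-06-28
# dayname() : Thursday
# lunge(n='-5') : 1928-01-28
# express(v='-4292', u_from='MB', u_to='KiB') : -16765625/4
# gapto(d='1928-11-17') : 294
# dayname() : Saturday


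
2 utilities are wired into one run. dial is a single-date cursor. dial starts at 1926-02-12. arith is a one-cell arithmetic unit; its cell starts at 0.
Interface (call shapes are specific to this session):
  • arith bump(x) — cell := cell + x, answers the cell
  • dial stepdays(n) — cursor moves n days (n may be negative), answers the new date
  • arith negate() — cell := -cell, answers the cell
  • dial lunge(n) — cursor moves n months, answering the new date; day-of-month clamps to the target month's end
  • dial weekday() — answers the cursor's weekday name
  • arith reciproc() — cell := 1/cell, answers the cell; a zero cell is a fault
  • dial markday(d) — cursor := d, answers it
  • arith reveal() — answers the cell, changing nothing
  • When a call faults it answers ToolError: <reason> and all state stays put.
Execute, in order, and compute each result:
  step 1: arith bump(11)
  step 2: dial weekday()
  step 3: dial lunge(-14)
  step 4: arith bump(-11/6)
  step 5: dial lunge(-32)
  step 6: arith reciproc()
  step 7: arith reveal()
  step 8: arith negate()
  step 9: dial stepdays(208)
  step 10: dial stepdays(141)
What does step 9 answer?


// arith bump(x→11) : 11
// dial weekday() : Friday
// dial lunge(n→-14) : 1924-12-12
// arith bump(x→-11/6) : 55/6
// dial lunge(n→-32) : 1922-04-12
// arith reciproc() : 6/55
// arith reveal() : 6/55
// arith negate() : -6/55
// dial stepdays(n→208) : 1922-11-06
// dial stepdays(n→141) : 1923-03-27

Answer: 1922-11-06


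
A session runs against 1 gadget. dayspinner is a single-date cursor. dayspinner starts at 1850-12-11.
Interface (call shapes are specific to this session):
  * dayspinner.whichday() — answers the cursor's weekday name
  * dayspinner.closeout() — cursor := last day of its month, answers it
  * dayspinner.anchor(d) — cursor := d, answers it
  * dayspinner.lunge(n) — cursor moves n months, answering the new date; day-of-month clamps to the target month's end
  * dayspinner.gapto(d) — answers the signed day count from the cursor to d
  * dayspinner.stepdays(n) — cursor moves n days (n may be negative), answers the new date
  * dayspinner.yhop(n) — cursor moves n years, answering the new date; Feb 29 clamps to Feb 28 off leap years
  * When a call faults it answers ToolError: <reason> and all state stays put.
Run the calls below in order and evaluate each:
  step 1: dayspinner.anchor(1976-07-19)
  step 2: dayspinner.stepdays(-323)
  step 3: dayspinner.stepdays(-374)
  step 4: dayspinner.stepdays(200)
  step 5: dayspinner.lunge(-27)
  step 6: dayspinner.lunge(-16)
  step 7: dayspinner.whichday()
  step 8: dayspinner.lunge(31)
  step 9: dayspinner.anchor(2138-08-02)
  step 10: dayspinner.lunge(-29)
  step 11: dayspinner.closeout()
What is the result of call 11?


Answer: 2136-03-31

Derivation:
$ dayspinner.anchor d: 1976-07-19
:: 1976-07-19
$ dayspinner.stepdays n: -323
:: 1975-08-31
$ dayspinner.stepdays n: -374
:: 1974-08-22
$ dayspinner.stepdays n: 200
:: 1975-03-10
$ dayspinner.lunge n: -27
:: 1972-12-10
$ dayspinner.lunge n: -16
:: 1971-08-10
$ dayspinner.whichday
:: Tuesday
$ dayspinner.lunge n: 31
:: 1974-03-10
$ dayspinner.anchor d: 2138-08-02
:: 2138-08-02
$ dayspinner.lunge n: -29
:: 2136-03-02
$ dayspinner.closeout
:: 2136-03-31


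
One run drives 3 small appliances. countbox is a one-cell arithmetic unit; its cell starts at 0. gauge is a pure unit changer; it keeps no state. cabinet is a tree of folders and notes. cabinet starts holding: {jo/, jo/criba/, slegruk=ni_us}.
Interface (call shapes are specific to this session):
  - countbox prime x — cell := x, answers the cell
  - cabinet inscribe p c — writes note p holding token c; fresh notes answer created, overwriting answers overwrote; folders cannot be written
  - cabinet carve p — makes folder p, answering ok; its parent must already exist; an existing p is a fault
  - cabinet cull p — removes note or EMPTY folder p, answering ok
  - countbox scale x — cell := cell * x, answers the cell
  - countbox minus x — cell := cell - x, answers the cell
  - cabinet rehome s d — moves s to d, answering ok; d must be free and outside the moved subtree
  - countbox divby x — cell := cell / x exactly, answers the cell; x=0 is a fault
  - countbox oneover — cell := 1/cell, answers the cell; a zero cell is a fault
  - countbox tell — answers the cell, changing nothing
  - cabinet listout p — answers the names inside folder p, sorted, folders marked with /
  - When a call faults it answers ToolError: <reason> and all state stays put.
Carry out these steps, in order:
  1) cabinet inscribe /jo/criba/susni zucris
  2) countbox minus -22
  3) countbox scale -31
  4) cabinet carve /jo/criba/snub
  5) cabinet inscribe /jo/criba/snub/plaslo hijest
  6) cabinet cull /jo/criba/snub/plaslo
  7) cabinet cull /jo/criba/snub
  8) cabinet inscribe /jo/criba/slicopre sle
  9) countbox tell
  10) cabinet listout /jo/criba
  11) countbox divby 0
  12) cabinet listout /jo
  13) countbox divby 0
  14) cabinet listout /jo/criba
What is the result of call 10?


-- 1. cabinet inscribe(p=/jo/criba/susni, c=zucris) -> created
-- 2. countbox minus(x=-22) -> 22
-- 3. countbox scale(x=-31) -> -682
-- 4. cabinet carve(p=/jo/criba/snub) -> ok
-- 5. cabinet inscribe(p=/jo/criba/snub/plaslo, c=hijest) -> created
-- 6. cabinet cull(p=/jo/criba/snub/plaslo) -> ok
-- 7. cabinet cull(p=/jo/criba/snub) -> ok
-- 8. cabinet inscribe(p=/jo/criba/slicopre, c=sle) -> created
-- 9. countbox tell() -> -682
-- 10. cabinet listout(p=/jo/criba) -> [slicopre, susni]
-- 11. countbox divby(x=0) -> ToolError: division by zero
-- 12. cabinet listout(p=/jo) -> [criba/]
-- 13. countbox divby(x=0) -> ToolError: division by zero
-- 14. cabinet listout(p=/jo/criba) -> [slicopre, susni]

Answer: [slicopre, susni]


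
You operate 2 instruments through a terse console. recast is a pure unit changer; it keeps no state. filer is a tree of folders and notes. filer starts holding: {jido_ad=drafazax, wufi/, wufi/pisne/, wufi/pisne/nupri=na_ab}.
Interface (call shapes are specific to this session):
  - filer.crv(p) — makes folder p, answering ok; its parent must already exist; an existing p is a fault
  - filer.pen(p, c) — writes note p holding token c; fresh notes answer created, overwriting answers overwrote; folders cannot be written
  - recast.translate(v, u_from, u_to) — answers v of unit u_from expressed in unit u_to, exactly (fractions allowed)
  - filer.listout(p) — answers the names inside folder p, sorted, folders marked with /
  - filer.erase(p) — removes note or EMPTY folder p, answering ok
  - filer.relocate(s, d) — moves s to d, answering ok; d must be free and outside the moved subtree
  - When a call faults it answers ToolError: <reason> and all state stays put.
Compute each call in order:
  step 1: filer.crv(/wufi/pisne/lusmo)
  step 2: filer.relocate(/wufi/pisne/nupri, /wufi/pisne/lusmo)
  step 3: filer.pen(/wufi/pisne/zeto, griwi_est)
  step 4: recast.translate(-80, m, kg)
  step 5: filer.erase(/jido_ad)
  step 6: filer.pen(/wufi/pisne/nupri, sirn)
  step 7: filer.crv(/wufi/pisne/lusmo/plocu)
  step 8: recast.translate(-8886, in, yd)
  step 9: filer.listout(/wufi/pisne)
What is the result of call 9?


Act: crv[p→/wufi/pisne/lusmo]
Obs: ok
Act: relocate[s→/wufi/pisne/nupri; d→/wufi/pisne/lusmo]
Obs: ToolError: exists
Act: pen[p→/wufi/pisne/zeto; c→griwi_est]
Obs: created
Act: translate[v→-80; u_from→m; u_to→kg]
Obs: ToolError: incompatible units
Act: erase[p→/jido_ad]
Obs: ok
Act: pen[p→/wufi/pisne/nupri; c→sirn]
Obs: overwrote
Act: crv[p→/wufi/pisne/lusmo/plocu]
Obs: ok
Act: translate[v→-8886; u_from→in; u_to→yd]
Obs: -1481/6
Act: listout[p→/wufi/pisne]
Obs: [lusmo/, nupri, zeto]

Answer: [lusmo/, nupri, zeto]


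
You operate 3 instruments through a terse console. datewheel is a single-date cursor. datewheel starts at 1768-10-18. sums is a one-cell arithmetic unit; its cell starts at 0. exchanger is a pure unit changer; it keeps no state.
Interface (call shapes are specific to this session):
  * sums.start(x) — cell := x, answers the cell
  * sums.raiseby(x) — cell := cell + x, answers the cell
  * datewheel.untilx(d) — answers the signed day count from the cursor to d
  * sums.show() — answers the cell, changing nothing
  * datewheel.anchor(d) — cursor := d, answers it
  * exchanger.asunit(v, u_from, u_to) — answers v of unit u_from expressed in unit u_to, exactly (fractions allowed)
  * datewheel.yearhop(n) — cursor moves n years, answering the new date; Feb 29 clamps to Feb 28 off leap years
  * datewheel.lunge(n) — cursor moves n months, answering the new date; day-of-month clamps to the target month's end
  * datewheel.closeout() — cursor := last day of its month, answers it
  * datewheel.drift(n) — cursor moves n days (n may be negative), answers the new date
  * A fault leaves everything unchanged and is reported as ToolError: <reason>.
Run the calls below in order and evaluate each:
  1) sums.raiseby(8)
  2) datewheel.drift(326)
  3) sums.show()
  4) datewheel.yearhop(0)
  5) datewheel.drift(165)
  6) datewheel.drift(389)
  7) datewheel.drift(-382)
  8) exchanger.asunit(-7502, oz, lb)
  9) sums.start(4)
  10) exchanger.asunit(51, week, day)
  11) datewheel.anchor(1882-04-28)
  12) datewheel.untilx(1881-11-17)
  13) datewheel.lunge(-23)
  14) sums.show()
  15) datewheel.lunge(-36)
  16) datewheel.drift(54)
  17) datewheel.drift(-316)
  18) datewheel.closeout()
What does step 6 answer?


Answer: 1771-03-17

Derivation:
→ sums.raiseby(x='8')
← 8
→ datewheel.drift(n='326')
← 1769-09-09
→ sums.show()
← 8
→ datewheel.yearhop(n='0')
← 1769-09-09
→ datewheel.drift(n='165')
← 1770-02-21
→ datewheel.drift(n='389')
← 1771-03-17
→ datewheel.drift(n='-382')
← 1770-02-28
→ exchanger.asunit(v='-7502', u_from='oz', u_to='lb')
← -3751/8
→ sums.start(x='4')
← 4
→ exchanger.asunit(v='51', u_from='week', u_to='day')
← 357
→ datewheel.anchor(d='1882-04-28')
← 1882-04-28
→ datewheel.untilx(d='1881-11-17')
← -162
→ datewheel.lunge(n='-23')
← 1880-05-28
→ sums.show()
← 4
→ datewheel.lunge(n='-36')
← 1877-05-28
→ datewheel.drift(n='54')
← 1877-07-21
→ datewheel.drift(n='-316')
← 1876-09-08
→ datewheel.closeout()
← 1876-09-30


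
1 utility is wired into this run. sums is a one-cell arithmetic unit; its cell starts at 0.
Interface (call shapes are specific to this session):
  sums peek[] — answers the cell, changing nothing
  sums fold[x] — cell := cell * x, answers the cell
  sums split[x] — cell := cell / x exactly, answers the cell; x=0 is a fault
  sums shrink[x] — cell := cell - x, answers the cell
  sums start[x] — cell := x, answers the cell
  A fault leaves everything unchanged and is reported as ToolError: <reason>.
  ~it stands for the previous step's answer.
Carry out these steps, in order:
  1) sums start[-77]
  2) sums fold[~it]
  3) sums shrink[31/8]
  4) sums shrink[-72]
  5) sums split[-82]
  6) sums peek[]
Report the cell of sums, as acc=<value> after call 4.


$ sums start x→-77
  -77
$ sums fold x→~it
  5929
$ sums shrink x→31/8
  47401/8
$ sums shrink x→-72
  47977/8
$ sums split x→-82
  -47977/656
$ sums peek
  -47977/656

Answer: acc=47977/8


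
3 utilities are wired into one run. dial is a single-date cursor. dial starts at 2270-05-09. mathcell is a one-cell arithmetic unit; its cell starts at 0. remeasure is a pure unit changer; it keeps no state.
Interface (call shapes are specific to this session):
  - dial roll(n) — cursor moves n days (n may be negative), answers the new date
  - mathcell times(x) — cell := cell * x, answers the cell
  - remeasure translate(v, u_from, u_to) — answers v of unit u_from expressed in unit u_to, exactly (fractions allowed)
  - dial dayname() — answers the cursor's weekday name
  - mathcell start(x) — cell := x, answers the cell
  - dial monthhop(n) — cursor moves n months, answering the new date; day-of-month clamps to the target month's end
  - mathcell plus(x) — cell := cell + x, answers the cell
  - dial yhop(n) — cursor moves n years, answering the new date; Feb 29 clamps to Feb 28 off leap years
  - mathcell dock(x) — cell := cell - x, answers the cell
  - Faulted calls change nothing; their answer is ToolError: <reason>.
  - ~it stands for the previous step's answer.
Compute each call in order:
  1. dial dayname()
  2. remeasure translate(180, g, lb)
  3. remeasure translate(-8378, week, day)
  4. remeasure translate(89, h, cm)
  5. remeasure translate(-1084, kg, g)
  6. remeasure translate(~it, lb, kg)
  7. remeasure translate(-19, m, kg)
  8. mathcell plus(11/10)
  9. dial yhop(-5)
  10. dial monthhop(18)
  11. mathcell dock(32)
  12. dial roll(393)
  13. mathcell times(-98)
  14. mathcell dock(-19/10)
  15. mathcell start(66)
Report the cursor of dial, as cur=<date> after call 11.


;; dial dayname() == Monday
;; remeasure translate(180, g, lb) == 18000000/45359237
;; remeasure translate(-8378, week, day) == -58646
;; remeasure translate(89, h, cm) == ToolError: incompatible units
;; remeasure translate(-1084, kg, g) == -1084000
;; remeasure translate(~it, lb, kg) == -12292353227/25000
;; remeasure translate(-19, m, kg) == ToolError: incompatible units
;; mathcell plus(11/10) == 11/10
;; dial yhop(-5) == 2265-05-09
;; dial monthhop(18) == 2266-11-09
;; mathcell dock(32) == -309/10
;; dial roll(393) == 2267-12-07
;; mathcell times(-98) == 15141/5
;; mathcell dock(-19/10) == 30301/10
;; mathcell start(66) == 66

Answer: cur=2266-11-09


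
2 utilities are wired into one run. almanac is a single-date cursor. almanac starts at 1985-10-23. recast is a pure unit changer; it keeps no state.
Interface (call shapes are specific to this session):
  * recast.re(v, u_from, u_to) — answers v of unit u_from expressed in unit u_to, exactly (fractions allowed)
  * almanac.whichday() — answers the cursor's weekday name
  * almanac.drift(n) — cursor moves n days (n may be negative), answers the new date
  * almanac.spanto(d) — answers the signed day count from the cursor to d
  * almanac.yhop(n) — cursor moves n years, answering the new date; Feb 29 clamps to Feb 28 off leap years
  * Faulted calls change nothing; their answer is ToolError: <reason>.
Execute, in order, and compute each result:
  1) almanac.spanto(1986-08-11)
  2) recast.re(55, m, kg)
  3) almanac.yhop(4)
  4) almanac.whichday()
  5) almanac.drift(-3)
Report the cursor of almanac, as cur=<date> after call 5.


Now I run spanto with d→1986-08-11, and get 292.
I invoke re with v→55, u_from→m, u_to→kg, which returns ToolError: incompatible units.
Next I call yhop with n→4: 1989-10-23.
I run whichday(), giving Monday.
I try drift with n→-3, which returns 1989-10-20.

Answer: cur=1989-10-20


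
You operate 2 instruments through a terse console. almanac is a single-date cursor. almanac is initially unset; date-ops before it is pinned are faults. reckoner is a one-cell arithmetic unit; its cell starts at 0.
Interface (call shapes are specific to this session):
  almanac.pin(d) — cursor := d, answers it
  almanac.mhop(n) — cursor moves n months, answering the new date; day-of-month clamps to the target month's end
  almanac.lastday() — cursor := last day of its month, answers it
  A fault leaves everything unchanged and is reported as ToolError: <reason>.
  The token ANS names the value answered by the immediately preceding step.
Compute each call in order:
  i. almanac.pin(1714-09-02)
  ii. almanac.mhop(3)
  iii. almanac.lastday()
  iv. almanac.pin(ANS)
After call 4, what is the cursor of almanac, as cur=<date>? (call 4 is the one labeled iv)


Answer: cur=1714-12-31

Derivation:
-- almanac.pin(d: 1714-09-02) -> 1714-09-02
-- almanac.mhop(n: 3) -> 1714-12-02
-- almanac.lastday() -> 1714-12-31
-- almanac.pin(d: ANS) -> 1714-12-31
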